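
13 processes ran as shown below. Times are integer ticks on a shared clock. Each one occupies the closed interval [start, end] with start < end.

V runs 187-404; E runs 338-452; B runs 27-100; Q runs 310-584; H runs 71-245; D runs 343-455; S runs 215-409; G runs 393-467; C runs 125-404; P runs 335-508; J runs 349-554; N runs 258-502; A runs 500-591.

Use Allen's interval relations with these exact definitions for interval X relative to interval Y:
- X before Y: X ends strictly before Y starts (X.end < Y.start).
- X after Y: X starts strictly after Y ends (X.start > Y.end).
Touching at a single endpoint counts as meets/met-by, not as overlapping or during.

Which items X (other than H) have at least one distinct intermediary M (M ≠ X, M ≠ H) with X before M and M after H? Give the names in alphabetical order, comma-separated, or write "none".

B, C, D, E, G, S, V

Target H = [71, 245].
Intermediaries M with M after H: A, D, E, G, J, N, P, Q.
Via A — items with X before A: B, C, D, E, G, S, V.
Via D — items with X before D: B.
Via E — items with X before E: B.
Via G — items with X before G: B.
Via J — items with X before J: B.
Via N — items with X before N: B.
Via P — items with X before P: B.
Via Q — items with X before Q: B.
Union: B, C, D, E, G, S, V.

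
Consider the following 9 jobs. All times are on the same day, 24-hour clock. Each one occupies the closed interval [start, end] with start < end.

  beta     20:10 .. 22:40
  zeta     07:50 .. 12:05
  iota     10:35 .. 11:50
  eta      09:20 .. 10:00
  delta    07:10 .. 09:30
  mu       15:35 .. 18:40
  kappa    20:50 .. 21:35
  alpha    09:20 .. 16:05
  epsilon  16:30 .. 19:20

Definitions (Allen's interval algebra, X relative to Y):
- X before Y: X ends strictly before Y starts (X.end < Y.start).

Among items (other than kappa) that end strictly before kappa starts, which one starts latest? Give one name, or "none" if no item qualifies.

Target kappa = [20:50, 21:35].
alpha [09:20, 16:05] → before → candidate.
beta [20:10, 22:40] → contains → excluded.
delta [07:10, 09:30] → before → candidate.
epsilon [16:30, 19:20] → before → candidate.
eta [09:20, 10:00] → before → candidate.
iota [10:35, 11:50] → before → candidate.
mu [15:35, 18:40] → before → candidate.
zeta [07:50, 12:05] → before → candidate.
Among candidates, latest start is 16:30 → epsilon.

epsilon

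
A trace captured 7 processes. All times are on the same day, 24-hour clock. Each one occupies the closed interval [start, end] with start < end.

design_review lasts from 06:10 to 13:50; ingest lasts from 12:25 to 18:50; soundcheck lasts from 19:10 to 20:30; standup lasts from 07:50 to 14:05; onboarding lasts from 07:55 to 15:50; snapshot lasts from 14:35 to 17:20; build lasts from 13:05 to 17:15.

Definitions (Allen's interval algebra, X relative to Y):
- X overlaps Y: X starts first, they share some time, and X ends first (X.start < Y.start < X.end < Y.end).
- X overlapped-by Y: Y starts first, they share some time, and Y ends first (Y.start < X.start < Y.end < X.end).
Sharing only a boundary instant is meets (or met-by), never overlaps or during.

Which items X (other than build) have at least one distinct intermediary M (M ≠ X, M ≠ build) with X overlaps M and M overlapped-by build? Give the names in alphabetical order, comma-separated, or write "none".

Target build = [13:05, 17:15].
Intermediaries M with M overlapped-by build: snapshot.
Via snapshot — items with X overlaps snapshot: onboarding.
Union: onboarding.

onboarding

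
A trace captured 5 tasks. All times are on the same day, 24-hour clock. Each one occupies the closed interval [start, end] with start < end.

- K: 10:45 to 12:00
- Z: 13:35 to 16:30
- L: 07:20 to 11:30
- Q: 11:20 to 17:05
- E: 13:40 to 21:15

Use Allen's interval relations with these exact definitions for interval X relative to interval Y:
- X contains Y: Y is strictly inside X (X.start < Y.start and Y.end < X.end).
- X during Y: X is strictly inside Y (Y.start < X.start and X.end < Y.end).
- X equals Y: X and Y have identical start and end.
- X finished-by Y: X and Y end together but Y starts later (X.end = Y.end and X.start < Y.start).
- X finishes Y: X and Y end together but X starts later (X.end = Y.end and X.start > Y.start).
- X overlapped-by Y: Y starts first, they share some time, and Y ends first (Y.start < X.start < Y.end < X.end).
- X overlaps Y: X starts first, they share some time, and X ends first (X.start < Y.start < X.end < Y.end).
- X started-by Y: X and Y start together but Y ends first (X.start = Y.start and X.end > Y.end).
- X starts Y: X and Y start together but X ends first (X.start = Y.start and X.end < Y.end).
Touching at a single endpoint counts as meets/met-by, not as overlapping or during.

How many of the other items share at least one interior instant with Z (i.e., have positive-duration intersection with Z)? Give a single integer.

Target Z = [13:35, 16:30].
E [13:40, 21:15] → overlapped-by → counts.
K [10:45, 12:00] → before → no.
L [07:20, 11:30] → before → no.
Q [11:20, 17:05] → contains → counts.
Total: 2.

2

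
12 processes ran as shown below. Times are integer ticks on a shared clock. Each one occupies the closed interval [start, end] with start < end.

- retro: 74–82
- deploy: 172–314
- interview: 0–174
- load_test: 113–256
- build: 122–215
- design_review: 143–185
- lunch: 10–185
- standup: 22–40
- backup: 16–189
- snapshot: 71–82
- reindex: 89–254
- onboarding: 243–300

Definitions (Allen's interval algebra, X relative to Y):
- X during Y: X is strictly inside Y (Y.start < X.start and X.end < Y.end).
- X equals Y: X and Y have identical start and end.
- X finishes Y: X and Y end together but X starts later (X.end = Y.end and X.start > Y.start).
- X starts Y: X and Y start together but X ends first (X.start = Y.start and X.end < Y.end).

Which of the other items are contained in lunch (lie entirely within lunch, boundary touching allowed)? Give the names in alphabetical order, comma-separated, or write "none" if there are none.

design_review, retro, snapshot, standup

Target lunch = [10, 185].
backup [16, 189] → overlapped-by → no.
build [122, 215] → overlapped-by → no.
deploy [172, 314] → overlapped-by → no.
design_review [143, 185] → finishes → yes.
interview [0, 174] → overlaps → no.
load_test [113, 256] → overlapped-by → no.
onboarding [243, 300] → after → no.
reindex [89, 254] → overlapped-by → no.
retro [74, 82] → during → yes.
snapshot [71, 82] → during → yes.
standup [22, 40] → during → yes.
Result: design_review, retro, snapshot, standup.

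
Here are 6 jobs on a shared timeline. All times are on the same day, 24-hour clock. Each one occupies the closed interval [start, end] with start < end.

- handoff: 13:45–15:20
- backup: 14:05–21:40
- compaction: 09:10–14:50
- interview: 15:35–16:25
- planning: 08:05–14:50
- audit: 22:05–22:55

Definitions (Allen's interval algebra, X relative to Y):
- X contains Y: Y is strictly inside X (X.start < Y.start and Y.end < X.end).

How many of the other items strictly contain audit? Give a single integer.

Target audit = [22:05, 22:55].
backup [14:05, 21:40] → before → no.
compaction [09:10, 14:50] → before → no.
handoff [13:45, 15:20] → before → no.
interview [15:35, 16:25] → before → no.
planning [08:05, 14:50] → before → no.
Total: 0.

0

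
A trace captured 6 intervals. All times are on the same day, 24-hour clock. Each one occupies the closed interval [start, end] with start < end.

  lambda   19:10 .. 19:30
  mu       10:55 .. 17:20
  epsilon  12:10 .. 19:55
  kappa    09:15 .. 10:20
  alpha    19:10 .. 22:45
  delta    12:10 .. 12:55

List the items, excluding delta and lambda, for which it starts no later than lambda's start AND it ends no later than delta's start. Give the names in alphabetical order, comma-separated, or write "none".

kappa

Conditions: its start is no later than lambda's start (X.start <= 19:10) AND its end is no later than delta's start (X.end <= 12:10).
alpha: start 19:10 <= 19:10? ✓; end 22:45 <= 12:10? ✗ → no.
epsilon: start 12:10 <= 19:10? ✓; end 19:55 <= 12:10? ✗ → no.
kappa: start 09:15 <= 19:10? ✓; end 10:20 <= 12:10? ✓ → yes.
mu: start 10:55 <= 19:10? ✓; end 17:20 <= 12:10? ✗ → no.
Result: kappa.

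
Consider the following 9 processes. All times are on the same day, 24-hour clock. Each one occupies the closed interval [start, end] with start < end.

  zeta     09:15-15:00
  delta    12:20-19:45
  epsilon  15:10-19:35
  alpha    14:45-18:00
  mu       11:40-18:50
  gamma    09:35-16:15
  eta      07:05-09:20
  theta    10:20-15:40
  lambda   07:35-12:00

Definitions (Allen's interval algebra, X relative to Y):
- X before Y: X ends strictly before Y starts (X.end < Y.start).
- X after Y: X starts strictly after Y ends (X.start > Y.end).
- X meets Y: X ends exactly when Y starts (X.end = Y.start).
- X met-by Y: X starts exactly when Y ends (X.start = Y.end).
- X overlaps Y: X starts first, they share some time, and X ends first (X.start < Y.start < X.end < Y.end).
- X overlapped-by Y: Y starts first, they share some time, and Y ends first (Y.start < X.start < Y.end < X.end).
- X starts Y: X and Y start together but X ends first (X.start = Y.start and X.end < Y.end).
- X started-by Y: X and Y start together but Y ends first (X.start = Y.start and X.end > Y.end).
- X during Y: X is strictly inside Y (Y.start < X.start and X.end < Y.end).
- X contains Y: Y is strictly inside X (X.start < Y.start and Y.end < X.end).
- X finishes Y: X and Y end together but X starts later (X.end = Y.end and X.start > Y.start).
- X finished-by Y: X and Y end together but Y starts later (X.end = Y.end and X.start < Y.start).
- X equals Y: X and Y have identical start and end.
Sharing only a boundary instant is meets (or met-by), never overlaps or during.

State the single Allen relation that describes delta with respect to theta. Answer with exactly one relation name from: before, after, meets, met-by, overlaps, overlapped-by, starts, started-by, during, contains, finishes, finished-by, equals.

delta = [12:20, 19:45]; theta = [10:20, 15:40].
Compare endpoints: delta.start > theta.start, delta.start < theta.end, delta.end > theta.start, delta.end > theta.end.
That pattern is 'overlapped-by'.

overlapped-by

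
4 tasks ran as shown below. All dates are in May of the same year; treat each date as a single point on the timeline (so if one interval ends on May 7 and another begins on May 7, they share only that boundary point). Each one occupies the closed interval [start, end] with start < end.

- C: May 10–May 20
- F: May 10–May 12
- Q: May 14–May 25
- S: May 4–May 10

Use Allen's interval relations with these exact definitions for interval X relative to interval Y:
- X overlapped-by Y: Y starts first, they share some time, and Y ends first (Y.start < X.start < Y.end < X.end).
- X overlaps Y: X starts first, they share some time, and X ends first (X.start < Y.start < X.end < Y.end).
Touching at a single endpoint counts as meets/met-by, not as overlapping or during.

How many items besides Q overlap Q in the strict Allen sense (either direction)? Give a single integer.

1

Target Q = [May 14, May 25].
C [May 10, May 20] → overlaps → counts.
F [May 10, May 12] → before → no.
S [May 4, May 10] → before → no.
Total: 1.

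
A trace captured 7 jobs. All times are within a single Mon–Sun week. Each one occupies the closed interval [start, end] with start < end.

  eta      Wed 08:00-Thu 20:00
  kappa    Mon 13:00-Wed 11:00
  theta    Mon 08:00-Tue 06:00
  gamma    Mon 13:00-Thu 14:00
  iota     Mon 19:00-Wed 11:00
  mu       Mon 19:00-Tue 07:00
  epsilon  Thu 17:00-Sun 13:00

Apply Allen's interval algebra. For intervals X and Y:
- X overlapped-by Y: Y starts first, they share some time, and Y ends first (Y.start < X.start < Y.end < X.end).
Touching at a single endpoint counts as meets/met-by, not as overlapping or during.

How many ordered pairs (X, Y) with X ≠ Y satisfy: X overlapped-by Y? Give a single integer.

Checking all 42 ordered pairs for relation 'overlapped-by'; matching pairs in alphabetical order:
(epsilon, eta): epsilon overlapped-by eta ✓
(eta, gamma): eta overlapped-by gamma ✓
(eta, iota): eta overlapped-by iota ✓
(eta, kappa): eta overlapped-by kappa ✓
(gamma, theta): gamma overlapped-by theta ✓
(iota, theta): iota overlapped-by theta ✓
(kappa, theta): kappa overlapped-by theta ✓
(mu, theta): mu overlapped-by theta ✓
Count: 8.

8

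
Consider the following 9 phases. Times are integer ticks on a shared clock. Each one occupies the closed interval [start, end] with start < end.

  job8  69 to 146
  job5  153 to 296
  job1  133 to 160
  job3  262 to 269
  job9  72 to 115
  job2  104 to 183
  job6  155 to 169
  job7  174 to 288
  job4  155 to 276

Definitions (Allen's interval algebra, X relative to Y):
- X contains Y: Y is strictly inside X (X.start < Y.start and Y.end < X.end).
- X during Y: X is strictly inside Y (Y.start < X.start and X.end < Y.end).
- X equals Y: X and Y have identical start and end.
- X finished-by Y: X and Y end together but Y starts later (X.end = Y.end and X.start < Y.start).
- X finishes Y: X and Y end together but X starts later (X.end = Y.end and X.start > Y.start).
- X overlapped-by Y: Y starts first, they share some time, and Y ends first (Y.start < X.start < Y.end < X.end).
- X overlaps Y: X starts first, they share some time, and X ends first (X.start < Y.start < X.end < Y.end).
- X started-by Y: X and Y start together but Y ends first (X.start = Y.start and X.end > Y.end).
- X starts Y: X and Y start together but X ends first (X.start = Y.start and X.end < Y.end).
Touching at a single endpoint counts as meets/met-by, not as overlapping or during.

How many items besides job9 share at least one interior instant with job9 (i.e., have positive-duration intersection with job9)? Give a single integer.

Target job9 = [72, 115].
job1 [133, 160] → after → no.
job2 [104, 183] → overlapped-by → counts.
job3 [262, 269] → after → no.
job4 [155, 276] → after → no.
job5 [153, 296] → after → no.
job6 [155, 169] → after → no.
job7 [174, 288] → after → no.
job8 [69, 146] → contains → counts.
Total: 2.

2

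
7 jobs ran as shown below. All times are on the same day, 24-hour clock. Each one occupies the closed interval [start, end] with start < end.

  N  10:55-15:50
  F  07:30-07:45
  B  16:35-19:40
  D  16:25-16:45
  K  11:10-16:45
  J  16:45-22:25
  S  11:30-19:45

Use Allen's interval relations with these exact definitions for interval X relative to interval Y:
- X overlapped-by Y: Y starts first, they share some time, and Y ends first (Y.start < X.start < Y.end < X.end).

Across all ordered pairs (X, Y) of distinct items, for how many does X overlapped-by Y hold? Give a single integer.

Checking all 42 ordered pairs for relation 'overlapped-by'; matching pairs in alphabetical order:
(B, D): B overlapped-by D ✓
(B, K): B overlapped-by K ✓
(J, B): J overlapped-by B ✓
(J, S): J overlapped-by S ✓
(K, N): K overlapped-by N ✓
(S, K): S overlapped-by K ✓
(S, N): S overlapped-by N ✓
Count: 7.

7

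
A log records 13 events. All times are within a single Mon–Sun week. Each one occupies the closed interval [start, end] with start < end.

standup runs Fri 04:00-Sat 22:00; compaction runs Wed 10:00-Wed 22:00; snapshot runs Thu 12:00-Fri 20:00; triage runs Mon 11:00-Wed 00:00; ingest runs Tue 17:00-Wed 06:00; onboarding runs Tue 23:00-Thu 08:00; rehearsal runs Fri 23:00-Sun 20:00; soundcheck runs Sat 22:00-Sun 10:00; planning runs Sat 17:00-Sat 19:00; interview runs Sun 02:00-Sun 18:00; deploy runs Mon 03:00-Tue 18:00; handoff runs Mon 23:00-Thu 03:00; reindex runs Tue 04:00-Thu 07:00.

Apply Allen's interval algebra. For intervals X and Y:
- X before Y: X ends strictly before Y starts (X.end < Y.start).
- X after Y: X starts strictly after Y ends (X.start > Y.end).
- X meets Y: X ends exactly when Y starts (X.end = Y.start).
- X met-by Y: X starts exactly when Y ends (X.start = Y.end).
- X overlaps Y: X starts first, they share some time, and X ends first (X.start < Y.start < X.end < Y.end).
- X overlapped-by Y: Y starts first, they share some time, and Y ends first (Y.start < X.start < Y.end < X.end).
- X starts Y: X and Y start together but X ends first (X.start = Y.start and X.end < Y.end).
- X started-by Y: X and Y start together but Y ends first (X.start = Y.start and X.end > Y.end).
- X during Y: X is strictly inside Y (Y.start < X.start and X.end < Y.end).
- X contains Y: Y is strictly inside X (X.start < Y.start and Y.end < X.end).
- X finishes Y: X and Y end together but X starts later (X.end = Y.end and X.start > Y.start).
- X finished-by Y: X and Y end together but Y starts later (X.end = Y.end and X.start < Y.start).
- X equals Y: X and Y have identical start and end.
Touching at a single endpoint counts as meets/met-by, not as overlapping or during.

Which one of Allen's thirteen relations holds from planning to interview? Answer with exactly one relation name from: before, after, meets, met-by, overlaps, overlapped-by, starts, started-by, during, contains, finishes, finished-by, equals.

planning = [Sat 17:00, Sat 19:00]; interview = [Sun 02:00, Sun 18:00].
Compare endpoints: planning.start < interview.start, planning.start < interview.end, planning.end < interview.start, planning.end < interview.end.
That pattern is 'before'.

before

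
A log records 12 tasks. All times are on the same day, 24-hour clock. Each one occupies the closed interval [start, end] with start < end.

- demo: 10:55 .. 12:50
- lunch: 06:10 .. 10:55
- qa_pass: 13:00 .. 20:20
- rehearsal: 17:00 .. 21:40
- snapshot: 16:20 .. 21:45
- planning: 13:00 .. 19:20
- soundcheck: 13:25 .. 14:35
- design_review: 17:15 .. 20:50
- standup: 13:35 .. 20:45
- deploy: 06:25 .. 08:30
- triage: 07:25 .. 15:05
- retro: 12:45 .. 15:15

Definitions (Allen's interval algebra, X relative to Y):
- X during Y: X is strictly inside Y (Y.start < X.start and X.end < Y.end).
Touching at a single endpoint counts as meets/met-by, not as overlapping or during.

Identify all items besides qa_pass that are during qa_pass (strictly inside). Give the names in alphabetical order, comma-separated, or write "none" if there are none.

Target qa_pass = [13:00, 20:20].
demo [10:55, 12:50] → before → no.
deploy [06:25, 08:30] → before → no.
design_review [17:15, 20:50] → overlapped-by → no.
lunch [06:10, 10:55] → before → no.
planning [13:00, 19:20] → starts → no.
rehearsal [17:00, 21:40] → overlapped-by → no.
retro [12:45, 15:15] → overlaps → no.
snapshot [16:20, 21:45] → overlapped-by → no.
soundcheck [13:25, 14:35] → during → yes.
standup [13:35, 20:45] → overlapped-by → no.
triage [07:25, 15:05] → overlaps → no.
Result: soundcheck.

soundcheck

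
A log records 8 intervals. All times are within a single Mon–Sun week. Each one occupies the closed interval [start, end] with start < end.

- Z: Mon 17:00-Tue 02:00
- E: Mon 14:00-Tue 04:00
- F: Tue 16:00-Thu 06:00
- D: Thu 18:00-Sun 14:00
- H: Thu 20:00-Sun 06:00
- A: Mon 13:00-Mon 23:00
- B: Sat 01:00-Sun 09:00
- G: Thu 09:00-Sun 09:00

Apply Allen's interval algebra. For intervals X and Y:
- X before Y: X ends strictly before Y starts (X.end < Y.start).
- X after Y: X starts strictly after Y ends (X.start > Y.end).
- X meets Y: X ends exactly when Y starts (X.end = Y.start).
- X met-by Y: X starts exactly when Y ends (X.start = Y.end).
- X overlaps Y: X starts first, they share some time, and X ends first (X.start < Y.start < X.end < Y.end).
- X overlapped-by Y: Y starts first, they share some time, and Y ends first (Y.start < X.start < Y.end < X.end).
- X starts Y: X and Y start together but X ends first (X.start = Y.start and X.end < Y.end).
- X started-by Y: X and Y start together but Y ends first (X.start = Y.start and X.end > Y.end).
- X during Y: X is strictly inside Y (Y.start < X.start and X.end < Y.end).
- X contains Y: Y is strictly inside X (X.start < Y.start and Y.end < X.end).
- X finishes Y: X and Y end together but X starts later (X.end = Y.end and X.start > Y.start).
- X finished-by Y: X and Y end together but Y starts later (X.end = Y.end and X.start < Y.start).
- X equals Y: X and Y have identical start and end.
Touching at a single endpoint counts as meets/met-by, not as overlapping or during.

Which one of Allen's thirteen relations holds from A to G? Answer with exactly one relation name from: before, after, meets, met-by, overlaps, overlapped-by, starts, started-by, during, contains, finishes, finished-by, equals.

A = [Mon 13:00, Mon 23:00]; G = [Thu 09:00, Sun 09:00].
Compare endpoints: A.start < G.start, A.start < G.end, A.end < G.start, A.end < G.end.
That pattern is 'before'.

before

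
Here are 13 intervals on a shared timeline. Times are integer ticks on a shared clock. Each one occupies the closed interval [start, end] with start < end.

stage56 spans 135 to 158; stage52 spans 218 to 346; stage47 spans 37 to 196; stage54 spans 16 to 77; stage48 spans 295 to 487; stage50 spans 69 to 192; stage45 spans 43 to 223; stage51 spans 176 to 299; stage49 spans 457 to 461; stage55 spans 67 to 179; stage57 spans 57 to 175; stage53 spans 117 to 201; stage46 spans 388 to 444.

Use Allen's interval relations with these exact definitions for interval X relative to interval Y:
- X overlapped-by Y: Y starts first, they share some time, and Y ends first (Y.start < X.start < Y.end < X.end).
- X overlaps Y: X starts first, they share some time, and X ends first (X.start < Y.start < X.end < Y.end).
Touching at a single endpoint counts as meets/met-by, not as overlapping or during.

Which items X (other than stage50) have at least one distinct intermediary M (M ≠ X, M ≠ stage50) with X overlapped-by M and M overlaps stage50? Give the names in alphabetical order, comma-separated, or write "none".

stage45, stage47, stage51, stage53, stage55, stage57

Target stage50 = [69, 192].
Intermediaries M with M overlaps stage50: stage54, stage55, stage57.
Via stage54 — items with X overlapped-by stage54: stage45, stage47, stage55, stage57.
Via stage55 — items with X overlapped-by stage55: stage51, stage53.
Via stage57 — items with X overlapped-by stage57: stage53, stage55.
Union: stage45, stage47, stage51, stage53, stage55, stage57.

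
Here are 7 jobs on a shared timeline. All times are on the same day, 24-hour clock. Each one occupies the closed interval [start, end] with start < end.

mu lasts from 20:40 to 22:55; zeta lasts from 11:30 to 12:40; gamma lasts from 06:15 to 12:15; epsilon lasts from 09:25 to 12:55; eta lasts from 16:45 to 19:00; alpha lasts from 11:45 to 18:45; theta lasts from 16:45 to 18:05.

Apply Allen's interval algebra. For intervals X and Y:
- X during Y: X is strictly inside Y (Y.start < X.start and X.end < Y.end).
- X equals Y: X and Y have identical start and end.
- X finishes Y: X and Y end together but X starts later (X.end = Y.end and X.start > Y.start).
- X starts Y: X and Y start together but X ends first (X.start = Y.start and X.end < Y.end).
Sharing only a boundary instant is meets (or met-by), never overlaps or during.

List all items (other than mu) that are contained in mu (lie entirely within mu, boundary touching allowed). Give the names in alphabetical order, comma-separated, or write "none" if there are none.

Target mu = [20:40, 22:55].
alpha [11:45, 18:45] → before → no.
epsilon [09:25, 12:55] → before → no.
eta [16:45, 19:00] → before → no.
gamma [06:15, 12:15] → before → no.
theta [16:45, 18:05] → before → no.
zeta [11:30, 12:40] → before → no.
Result: none.

none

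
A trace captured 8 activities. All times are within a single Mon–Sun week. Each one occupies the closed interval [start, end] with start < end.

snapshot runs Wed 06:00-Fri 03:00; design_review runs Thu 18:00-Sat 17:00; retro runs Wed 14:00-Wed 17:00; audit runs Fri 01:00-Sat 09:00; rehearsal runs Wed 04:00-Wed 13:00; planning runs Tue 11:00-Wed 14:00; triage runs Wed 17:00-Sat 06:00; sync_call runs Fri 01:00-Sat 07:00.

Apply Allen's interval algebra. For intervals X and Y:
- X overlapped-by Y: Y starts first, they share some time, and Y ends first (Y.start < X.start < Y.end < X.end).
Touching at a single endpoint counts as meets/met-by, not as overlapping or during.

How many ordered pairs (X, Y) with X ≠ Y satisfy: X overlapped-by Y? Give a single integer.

Checking all 56 ordered pairs for relation 'overlapped-by'; matching pairs in alphabetical order:
(audit, snapshot): audit overlapped-by snapshot ✓
(audit, triage): audit overlapped-by triage ✓
(design_review, snapshot): design_review overlapped-by snapshot ✓
(design_review, triage): design_review overlapped-by triage ✓
(snapshot, planning): snapshot overlapped-by planning ✓
(snapshot, rehearsal): snapshot overlapped-by rehearsal ✓
(sync_call, snapshot): sync_call overlapped-by snapshot ✓
(sync_call, triage): sync_call overlapped-by triage ✓
(triage, snapshot): triage overlapped-by snapshot ✓
Count: 9.

9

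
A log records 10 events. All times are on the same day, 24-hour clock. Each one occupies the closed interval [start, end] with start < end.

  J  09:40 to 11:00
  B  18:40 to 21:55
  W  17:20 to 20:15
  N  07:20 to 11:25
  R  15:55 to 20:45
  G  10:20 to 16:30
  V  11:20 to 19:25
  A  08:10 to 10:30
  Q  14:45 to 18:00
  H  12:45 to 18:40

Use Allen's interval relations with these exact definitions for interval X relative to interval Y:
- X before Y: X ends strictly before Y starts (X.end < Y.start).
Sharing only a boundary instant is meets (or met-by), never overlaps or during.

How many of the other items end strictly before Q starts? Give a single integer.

3

Target Q = [14:45, 18:00].
A [08:10, 10:30] → before → counts.
B [18:40, 21:55] → after → no.
G [10:20, 16:30] → overlaps → no.
H [12:45, 18:40] → contains → no.
J [09:40, 11:00] → before → counts.
N [07:20, 11:25] → before → counts.
R [15:55, 20:45] → overlapped-by → no.
V [11:20, 19:25] → contains → no.
W [17:20, 20:15] → overlapped-by → no.
Total: 3.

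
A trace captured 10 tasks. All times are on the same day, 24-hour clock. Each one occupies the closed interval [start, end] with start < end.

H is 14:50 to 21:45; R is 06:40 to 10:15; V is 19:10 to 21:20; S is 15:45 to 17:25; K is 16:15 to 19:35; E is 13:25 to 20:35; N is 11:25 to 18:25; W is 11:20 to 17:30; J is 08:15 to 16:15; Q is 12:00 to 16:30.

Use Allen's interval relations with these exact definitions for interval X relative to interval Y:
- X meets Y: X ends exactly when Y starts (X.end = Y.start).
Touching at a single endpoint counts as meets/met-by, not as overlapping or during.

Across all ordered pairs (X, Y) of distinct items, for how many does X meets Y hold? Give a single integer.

1

Checking all 90 ordered pairs for relation 'meets'; matching pairs in alphabetical order:
(J, K): J meets K ✓
Count: 1.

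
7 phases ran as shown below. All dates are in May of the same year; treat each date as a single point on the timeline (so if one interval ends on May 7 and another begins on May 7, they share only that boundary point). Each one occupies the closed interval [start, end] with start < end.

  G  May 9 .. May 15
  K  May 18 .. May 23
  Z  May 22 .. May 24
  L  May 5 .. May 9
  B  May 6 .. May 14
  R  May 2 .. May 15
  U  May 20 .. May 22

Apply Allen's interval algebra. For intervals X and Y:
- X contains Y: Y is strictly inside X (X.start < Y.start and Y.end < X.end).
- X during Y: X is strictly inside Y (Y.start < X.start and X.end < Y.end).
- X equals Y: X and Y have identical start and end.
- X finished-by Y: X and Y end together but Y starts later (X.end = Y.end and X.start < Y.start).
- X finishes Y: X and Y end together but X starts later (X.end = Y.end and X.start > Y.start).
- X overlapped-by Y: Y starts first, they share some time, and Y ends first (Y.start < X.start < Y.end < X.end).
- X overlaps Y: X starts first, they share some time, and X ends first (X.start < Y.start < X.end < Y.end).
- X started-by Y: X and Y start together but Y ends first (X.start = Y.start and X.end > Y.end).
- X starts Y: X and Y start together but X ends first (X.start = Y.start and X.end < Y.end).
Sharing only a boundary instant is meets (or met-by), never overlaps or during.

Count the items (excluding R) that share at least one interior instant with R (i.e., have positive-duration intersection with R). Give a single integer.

Target R = [May 2, May 15].
B [May 6, May 14] → during → counts.
G [May 9, May 15] → finishes → counts.
K [May 18, May 23] → after → no.
L [May 5, May 9] → during → counts.
U [May 20, May 22] → after → no.
Z [May 22, May 24] → after → no.
Total: 3.

3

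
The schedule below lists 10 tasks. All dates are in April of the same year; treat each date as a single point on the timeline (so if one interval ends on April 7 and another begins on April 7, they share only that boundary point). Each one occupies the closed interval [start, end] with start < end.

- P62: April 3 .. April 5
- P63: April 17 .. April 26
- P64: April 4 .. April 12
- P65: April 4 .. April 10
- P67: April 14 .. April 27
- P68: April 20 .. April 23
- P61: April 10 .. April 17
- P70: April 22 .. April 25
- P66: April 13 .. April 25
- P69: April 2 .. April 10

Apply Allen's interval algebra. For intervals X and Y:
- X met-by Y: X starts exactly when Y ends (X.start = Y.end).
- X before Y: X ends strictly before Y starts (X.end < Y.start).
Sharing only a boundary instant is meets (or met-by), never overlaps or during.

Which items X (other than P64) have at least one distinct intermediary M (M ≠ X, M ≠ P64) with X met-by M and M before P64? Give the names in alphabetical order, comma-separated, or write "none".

Target P64 = [April 4, April 12].
Intermediaries M with M before P64: none.
Union: none.

none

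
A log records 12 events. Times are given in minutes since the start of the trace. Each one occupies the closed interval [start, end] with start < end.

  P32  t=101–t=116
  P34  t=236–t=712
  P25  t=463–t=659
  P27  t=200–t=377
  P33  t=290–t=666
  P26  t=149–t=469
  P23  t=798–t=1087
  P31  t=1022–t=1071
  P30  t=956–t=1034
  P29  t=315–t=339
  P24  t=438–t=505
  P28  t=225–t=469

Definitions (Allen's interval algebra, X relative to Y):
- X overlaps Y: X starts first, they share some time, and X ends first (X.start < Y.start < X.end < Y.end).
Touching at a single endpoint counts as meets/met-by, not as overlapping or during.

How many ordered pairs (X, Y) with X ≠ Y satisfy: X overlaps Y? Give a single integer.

13

Checking all 132 ordered pairs for relation 'overlaps'; matching pairs in alphabetical order:
(P24, P25): P24 overlaps P25 ✓
(P26, P24): P26 overlaps P24 ✓
(P26, P25): P26 overlaps P25 ✓
(P26, P33): P26 overlaps P33 ✓
(P26, P34): P26 overlaps P34 ✓
(P27, P28): P27 overlaps P28 ✓
(P27, P33): P27 overlaps P33 ✓
(P27, P34): P27 overlaps P34 ✓
(P28, P24): P28 overlaps P24 ✓
(P28, P25): P28 overlaps P25 ✓
(P28, P33): P28 overlaps P33 ✓
(P28, P34): P28 overlaps P34 ✓
(P30, P31): P30 overlaps P31 ✓
Count: 13.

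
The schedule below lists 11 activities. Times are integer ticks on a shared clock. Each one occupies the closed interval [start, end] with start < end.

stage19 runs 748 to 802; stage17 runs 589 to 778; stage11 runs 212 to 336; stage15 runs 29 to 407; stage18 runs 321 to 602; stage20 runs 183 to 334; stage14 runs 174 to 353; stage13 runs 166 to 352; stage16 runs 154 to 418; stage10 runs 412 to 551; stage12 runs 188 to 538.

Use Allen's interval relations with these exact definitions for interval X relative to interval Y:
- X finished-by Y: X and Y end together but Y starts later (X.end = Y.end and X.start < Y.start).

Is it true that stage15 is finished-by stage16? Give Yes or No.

stage15 = [29, 407], stage16 = [154, 418].
Actual relation of stage15 to stage16: overlaps.
Asked whether 'finished-by' holds → No.

No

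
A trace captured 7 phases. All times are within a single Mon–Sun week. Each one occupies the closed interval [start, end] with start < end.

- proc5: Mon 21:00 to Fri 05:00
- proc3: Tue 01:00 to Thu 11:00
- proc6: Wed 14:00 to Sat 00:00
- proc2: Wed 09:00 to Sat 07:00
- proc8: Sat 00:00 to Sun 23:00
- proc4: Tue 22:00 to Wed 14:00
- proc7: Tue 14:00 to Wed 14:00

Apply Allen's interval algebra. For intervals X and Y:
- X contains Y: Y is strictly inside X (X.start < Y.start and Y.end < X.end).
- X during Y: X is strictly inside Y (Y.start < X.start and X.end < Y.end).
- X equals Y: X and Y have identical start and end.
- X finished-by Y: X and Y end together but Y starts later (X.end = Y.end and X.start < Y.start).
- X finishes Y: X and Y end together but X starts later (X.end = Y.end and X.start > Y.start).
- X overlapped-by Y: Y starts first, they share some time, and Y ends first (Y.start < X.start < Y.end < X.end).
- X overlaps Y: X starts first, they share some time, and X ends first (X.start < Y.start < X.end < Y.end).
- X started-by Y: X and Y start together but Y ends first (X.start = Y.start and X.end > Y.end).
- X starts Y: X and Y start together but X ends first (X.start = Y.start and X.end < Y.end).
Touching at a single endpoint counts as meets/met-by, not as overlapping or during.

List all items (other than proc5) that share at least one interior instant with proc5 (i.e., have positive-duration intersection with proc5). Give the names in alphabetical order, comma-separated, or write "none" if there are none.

Target proc5 = [Mon 21:00, Fri 05:00].
proc2 [Wed 09:00, Sat 07:00] → overlapped-by → yes.
proc3 [Tue 01:00, Thu 11:00] → during → yes.
proc4 [Tue 22:00, Wed 14:00] → during → yes.
proc6 [Wed 14:00, Sat 00:00] → overlapped-by → yes.
proc7 [Tue 14:00, Wed 14:00] → during → yes.
proc8 [Sat 00:00, Sun 23:00] → after → no.
Result: proc2, proc3, proc4, proc6, proc7.

proc2, proc3, proc4, proc6, proc7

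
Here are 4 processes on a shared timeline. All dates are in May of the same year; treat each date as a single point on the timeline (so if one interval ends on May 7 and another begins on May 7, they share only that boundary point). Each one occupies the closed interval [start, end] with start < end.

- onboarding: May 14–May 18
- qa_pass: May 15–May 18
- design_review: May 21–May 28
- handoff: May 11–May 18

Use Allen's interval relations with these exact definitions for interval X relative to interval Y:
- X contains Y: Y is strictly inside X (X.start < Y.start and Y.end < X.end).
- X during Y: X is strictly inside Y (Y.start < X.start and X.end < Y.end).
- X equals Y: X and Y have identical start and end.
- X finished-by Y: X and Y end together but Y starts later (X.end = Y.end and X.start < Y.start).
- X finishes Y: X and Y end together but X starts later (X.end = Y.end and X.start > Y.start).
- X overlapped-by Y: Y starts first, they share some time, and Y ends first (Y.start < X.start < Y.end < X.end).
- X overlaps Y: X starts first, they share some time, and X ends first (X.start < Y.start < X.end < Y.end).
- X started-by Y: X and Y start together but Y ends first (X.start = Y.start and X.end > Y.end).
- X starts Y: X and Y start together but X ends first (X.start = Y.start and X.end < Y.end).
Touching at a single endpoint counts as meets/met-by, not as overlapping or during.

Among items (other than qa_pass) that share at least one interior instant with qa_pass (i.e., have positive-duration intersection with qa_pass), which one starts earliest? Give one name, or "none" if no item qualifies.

Target qa_pass = [May 15, May 18].
design_review [May 21, May 28] → after → excluded.
handoff [May 11, May 18] → finished-by → candidate.
onboarding [May 14, May 18] → finished-by → candidate.
Among candidates, earliest start is May 11 → handoff.

handoff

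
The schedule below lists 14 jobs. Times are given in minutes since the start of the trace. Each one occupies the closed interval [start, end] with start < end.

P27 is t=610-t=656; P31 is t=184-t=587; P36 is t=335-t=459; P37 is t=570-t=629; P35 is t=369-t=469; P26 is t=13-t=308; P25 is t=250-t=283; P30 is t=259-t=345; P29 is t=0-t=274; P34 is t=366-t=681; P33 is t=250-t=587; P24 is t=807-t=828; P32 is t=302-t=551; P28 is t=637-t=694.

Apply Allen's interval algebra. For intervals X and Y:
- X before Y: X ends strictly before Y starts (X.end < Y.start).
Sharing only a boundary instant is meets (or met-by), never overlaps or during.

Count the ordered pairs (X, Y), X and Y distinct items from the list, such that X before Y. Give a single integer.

Checking all 182 ordered pairs for relation 'before'; matching pairs in alphabetical order:
(P25, P24): P25 before P24 ✓
(P25, P27): P25 before P27 ✓
(P25, P28): P25 before P28 ✓
(P25, P32): P25 before P32 ✓
(P25, P34): P25 before P34 ✓
(P25, P35): P25 before P35 ✓
(P25, P36): P25 before P36 ✓
(P25, P37): P25 before P37 ✓
(P26, P24): P26 before P24 ✓
(P26, P27): P26 before P27 ✓
(P26, P28): P26 before P28 ✓
(P26, P34): P26 before P34 ✓
(P26, P35): P26 before P35 ✓
(P26, P36): P26 before P36 ✓
(P26, P37): P26 before P37 ✓
(P27, P24): P27 before P24 ✓
(P28, P24): P28 before P24 ✓
(P29, P24): P29 before P24 ✓
(P29, P27): P29 before P27 ✓
(P29, P28): P29 before P28 ✓
(P29, P32): P29 before P32 ✓
(P29, P34): P29 before P34 ✓
(P29, P35): P29 before P35 ✓
(P29, P36): P29 before P36 ✓
... plus 28 further pairs not listed.
Count: 52.

52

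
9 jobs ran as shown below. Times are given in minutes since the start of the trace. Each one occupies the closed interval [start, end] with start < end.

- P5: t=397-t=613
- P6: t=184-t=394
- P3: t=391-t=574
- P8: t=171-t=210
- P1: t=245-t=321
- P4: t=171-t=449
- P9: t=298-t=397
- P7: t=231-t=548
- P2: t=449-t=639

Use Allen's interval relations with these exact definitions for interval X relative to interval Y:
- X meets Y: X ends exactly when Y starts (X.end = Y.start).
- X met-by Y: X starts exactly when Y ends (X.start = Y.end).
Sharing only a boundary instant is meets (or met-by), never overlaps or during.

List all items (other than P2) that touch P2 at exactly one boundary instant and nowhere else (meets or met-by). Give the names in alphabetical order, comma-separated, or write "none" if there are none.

Target P2 = [t=449, t=639].
P1 [t=245, t=321] → before → no.
P3 [t=391, t=574] → overlaps → no.
P4 [t=171, t=449] → meets → yes.
P5 [t=397, t=613] → overlaps → no.
P6 [t=184, t=394] → before → no.
P7 [t=231, t=548] → overlaps → no.
P8 [t=171, t=210] → before → no.
P9 [t=298, t=397] → before → no.
Result: P4.

P4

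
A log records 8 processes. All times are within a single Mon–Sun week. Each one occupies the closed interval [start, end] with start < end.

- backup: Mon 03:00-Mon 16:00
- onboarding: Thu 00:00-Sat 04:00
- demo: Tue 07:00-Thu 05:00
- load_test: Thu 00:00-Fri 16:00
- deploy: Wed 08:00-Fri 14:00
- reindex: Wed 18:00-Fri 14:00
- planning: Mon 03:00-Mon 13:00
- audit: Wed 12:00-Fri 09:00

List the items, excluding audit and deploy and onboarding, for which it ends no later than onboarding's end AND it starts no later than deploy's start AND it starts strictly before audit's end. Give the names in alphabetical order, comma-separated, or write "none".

Conditions: its end is no later than onboarding's end (X.end <= Sat 04:00) AND its start is no later than deploy's start (X.start <= Wed 08:00) AND its start is strictly before audit's end (X.start < Fri 09:00).
backup: end Mon 16:00 <= Sat 04:00? ✓; start Mon 03:00 <= Wed 08:00? ✓; start Mon 03:00 < Fri 09:00? ✓ → yes.
demo: end Thu 05:00 <= Sat 04:00? ✓; start Tue 07:00 <= Wed 08:00? ✓; start Tue 07:00 < Fri 09:00? ✓ → yes.
load_test: end Fri 16:00 <= Sat 04:00? ✓; start Thu 00:00 <= Wed 08:00? ✗; start Thu 00:00 < Fri 09:00? ✓ → no.
planning: end Mon 13:00 <= Sat 04:00? ✓; start Mon 03:00 <= Wed 08:00? ✓; start Mon 03:00 < Fri 09:00? ✓ → yes.
reindex: end Fri 14:00 <= Sat 04:00? ✓; start Wed 18:00 <= Wed 08:00? ✗; start Wed 18:00 < Fri 09:00? ✓ → no.
Result: backup, demo, planning.

backup, demo, planning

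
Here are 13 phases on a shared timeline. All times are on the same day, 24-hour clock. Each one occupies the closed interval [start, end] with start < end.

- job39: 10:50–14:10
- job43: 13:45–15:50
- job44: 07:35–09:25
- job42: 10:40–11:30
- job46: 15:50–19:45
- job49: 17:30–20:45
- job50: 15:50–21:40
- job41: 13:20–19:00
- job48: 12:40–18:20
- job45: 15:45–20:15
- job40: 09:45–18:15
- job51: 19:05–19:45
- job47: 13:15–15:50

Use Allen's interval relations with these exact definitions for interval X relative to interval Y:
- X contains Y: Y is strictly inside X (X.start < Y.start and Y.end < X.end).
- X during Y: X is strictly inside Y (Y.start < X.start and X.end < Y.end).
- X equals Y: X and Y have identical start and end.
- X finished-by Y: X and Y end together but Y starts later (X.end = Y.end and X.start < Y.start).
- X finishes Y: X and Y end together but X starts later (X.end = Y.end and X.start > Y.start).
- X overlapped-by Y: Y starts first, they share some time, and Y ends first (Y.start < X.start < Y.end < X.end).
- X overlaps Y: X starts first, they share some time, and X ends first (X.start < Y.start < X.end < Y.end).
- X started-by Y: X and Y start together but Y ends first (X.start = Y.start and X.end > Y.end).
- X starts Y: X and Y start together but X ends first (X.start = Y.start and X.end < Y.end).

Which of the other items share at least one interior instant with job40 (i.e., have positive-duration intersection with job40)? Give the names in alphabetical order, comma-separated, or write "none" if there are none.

job39, job41, job42, job43, job45, job46, job47, job48, job49, job50

Target job40 = [09:45, 18:15].
job39 [10:50, 14:10] → during → yes.
job41 [13:20, 19:00] → overlapped-by → yes.
job42 [10:40, 11:30] → during → yes.
job43 [13:45, 15:50] → during → yes.
job44 [07:35, 09:25] → before → no.
job45 [15:45, 20:15] → overlapped-by → yes.
job46 [15:50, 19:45] → overlapped-by → yes.
job47 [13:15, 15:50] → during → yes.
job48 [12:40, 18:20] → overlapped-by → yes.
job49 [17:30, 20:45] → overlapped-by → yes.
job50 [15:50, 21:40] → overlapped-by → yes.
job51 [19:05, 19:45] → after → no.
Result: job39, job41, job42, job43, job45, job46, job47, job48, job49, job50.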